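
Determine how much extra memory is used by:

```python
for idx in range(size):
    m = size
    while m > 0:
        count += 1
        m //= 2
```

Space complexity: O(1).
Only a constant amount of auxiliary storage is used; nothing grows with n.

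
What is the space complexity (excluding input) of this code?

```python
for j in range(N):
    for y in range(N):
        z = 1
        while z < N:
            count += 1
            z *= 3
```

Space complexity: O(1).
Only a constant amount of auxiliary storage is used; nothing grows with n.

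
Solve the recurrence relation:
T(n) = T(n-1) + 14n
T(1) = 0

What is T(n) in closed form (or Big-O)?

Unrolling: T(n) = 0 + 14*(2 + 3 + ... + n) = 0 + 14*(n(n+1)/2 - 1) = O(n^2).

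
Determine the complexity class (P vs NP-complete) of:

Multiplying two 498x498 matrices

This problem is in P: the schoolbook algorithm runs in O(n^3).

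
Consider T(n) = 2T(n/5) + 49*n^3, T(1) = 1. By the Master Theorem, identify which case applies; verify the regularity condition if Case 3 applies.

a=2, b=5, f(n)=49*n^3.
log_5(2) = 0.4307 < 3.
f(n) = Omega(n^(0.4307+epsilon)) for some epsilon > 0, so Case 3 is the candidate.
Regularity: a*f(n/b) = 2*49*(n/5)^3 = (2/125)*49*n^3 <= c*f(n) with c = 2/125 < 1. Satisfied.
Case 3: T(n) = Theta(n^3).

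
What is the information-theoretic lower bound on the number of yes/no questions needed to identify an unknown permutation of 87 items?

There are 87! = 2107757298379527717213600518699389595229783738061356212322972511214654115727593174080683423236414793504734471782400000000000000000000 permutations. Each yes/no question gives at most 1 bit, so at least ceil(log_2(2107757298379527717213600518699389595229783738061356212322972511214654115727593174080683423236414793504734471782400000000000000000000)) = 440 questions are needed.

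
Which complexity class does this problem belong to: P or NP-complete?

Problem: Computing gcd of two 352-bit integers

This problem is in P: the Euclidean algorithm runs in polynomial time in the bit-length.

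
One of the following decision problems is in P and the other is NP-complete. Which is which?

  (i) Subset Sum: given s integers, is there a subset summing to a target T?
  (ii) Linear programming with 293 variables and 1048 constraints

(i) is NP-complete: one of Karp's 21 NP-complete problems.
(ii) is P: the ellipsoid and interior-point methods run in polynomial time.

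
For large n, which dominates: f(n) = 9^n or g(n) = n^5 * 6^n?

f(n) = 9^n grows faster: 9^n / (n^5 6^n) = (9/6)^n / n^5 -> infinity since 9/6 > 1.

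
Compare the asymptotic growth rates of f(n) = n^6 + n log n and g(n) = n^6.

f(n) = n^6 + n log n and g(n) = n^6 are Theta of each other: the lower-order n log n term is o(n^6); both are Theta(n^6).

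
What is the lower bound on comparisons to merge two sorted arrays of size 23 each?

To merge two sorted arrays of size 23, we need at least 45 comparisons in the worst case. An adversary can force every element to be compared.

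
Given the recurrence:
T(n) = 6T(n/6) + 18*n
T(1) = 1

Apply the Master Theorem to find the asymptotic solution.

a=6, b=6, f(n)=18*n. log_6(6) = 1. Case 2: T(n) = O(n log n).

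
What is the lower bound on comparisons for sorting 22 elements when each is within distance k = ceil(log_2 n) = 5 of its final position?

Partition the 22 positions into floor(n/k) blocks of k = 5 consecutive positions; any permutation within a block keeps every element within k of its final position, so there are at least (k!)^(n/k) distinguishable inputs. Lower bound: log_2((k!)^(n/k)) = (n/k) * log_2(k!) = Theta(n log k); with k = ceil(log_2 n), this is Omega(n log log n).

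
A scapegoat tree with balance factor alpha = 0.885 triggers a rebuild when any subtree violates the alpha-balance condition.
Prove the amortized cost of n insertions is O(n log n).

Define potential Phi = c * sum of |size(left(v)) - size(right(v))| over all nodes. An insertion at depth d costs O(d) = O(log n) and increases Phi by O(log n). When a rebuild of subtree of size s occurs, it costs O(s) but reduces Phi by Omega(s). With alpha = 0.885, between rebuilds Omega(s) insertions must occur. Amortized cost per insertion: O(log n).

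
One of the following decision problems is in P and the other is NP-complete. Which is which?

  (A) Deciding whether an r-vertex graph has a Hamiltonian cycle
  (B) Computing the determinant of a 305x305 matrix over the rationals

(A) is NP-complete: one of Karp's 21 NP-complete problems.
(B) is P: Gaussian elimination runs in O(n^3).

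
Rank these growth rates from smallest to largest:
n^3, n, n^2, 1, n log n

Ordered by growth rate: 1 < n < n log n < n^2 < n^3.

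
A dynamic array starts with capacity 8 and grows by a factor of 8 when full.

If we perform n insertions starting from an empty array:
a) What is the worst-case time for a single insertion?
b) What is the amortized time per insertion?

(a) Worst-case single insertion: O(n) -- when the array is full at capacity c, the resize copies all c elements, and c can be Theta(n).
(b) Resizes happen at sizes 8, 64, 512, ... Total copy cost for n insertions: 8 + 64 + ... = O(n) (geometric series with ratio 1/8). Amortized cost per insertion: O(n)/n = O(1).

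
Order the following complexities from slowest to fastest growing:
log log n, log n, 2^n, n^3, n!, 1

Ordered by growth rate: 1 < log log n < log n < n^3 < 2^n < n!.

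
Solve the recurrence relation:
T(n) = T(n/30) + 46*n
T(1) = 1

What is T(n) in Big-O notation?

Geometric series: 46*n*(1 + 1/30 + 1/30^2 + ...) = O(n). T(n) = O(n).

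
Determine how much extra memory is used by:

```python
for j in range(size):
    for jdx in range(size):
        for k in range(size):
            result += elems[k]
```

Space complexity: O(1).
Only a constant amount of auxiliary storage is used; nothing grows with n.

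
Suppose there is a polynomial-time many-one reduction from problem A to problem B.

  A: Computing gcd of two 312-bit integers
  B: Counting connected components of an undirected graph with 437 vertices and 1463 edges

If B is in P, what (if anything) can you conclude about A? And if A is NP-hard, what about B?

A poly-time reduction A <=_p B means any A-instance can be transformed to a B-instance in poly time.
If B is in P: compose the reduction with B's poly-time algorithm to solve A in poly time, so A is in P.
If A is NP-hard: every NP problem reduces to A, which reduces to B; composing reductions, every NP problem reduces to B, so B is NP-hard.
(Here in fact A is P and B is P.)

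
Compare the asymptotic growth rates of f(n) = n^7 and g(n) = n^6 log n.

f(n) = n^7 grows faster: n^7 / (n^6 log n) = n/log n -> infinity.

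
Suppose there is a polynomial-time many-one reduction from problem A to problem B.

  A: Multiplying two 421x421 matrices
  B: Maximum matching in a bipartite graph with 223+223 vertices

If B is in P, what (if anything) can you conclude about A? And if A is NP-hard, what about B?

A poly-time reduction A <=_p B means any A-instance can be transformed to a B-instance in poly time.
If B is in P: compose the reduction with B's poly-time algorithm to solve A in poly time, so A is in P.
If A is NP-hard: every NP problem reduces to A, which reduces to B; composing reductions, every NP problem reduces to B, so B is NP-hard.
(Here in fact A is P and B is P.)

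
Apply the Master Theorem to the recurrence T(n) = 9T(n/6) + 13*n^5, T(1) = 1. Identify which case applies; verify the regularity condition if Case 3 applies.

a=9, b=6, f(n)=13*n^5.
log_6(9) = 1.226 < 5.
f(n) = Omega(n^(1.226+epsilon)) for some epsilon > 0, so Case 3 is the candidate.
Regularity: a*f(n/b) = 9*13*(n/6)^5 = (9/7776)*13*n^5 <= c*f(n) with c = 9/7776 < 1. Satisfied.
Case 3: T(n) = Theta(n^5).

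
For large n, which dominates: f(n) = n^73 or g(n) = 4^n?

g(n) = 4^n grows faster: any exponential with base > 1 dominates every polynomial.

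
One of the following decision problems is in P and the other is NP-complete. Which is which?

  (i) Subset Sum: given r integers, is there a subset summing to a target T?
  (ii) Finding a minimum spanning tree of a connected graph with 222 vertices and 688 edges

(i) is NP-complete: one of Karp's 21 NP-complete problems.
(ii) is P: Kruskal's / Prim's algorithms run in polynomial time.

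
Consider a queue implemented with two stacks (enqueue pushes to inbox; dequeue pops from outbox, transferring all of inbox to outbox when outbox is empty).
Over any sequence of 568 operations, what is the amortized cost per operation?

Each element is pushed to inbox once, popped once, pushed to outbox once, and popped once: 4 unit operations over its lifetime. Over 568 operations the total work is O(568). Amortized O(1) per enqueue/dequeue.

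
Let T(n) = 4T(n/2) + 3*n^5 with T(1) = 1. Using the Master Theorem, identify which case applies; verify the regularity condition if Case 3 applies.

a=4, b=2, f(n)=3*n^5.
log_2(4) = 2 < 5.
f(n) = Omega(n^(2+epsilon)) for some epsilon > 0, so Case 3 is the candidate.
Regularity: a*f(n/b) = 4*3*(n/2)^5 = (4/32)*3*n^5 <= c*f(n) with c = 4/32 < 1. Satisfied.
Case 3: T(n) = Theta(n^5).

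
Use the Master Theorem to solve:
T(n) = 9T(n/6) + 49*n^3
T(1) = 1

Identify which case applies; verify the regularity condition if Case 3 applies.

a=9, b=6, f(n)=49*n^3.
log_6(9) = 1.226 < 3.
f(n) = Omega(n^(1.226+epsilon)) for some epsilon > 0, so Case 3 is the candidate.
Regularity: a*f(n/b) = 9*49*(n/6)^3 = (9/216)*49*n^3 <= c*f(n) with c = 9/216 < 1. Satisfied.
Case 3: T(n) = Theta(n^3).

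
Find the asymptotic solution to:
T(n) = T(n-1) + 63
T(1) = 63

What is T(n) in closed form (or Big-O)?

Unrolling: T(n) = T(n-1) + 63 = T(n-2) + 2*63 = ... = T(1) + (n-1)*63 = 63 + (n-1)*63 = 63n.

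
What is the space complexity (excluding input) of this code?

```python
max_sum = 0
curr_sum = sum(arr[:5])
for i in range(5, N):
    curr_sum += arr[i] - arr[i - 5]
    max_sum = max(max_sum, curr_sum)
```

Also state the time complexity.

Space complexity: O(1).
Only a constant amount of auxiliary storage is used; nothing grows with n.
Time complexity: O(n).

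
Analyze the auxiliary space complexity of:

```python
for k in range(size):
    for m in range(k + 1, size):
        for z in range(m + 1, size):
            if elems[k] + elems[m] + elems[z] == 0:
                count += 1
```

Space complexity: O(1).
Only a constant amount of auxiliary storage is used; nothing grows with n.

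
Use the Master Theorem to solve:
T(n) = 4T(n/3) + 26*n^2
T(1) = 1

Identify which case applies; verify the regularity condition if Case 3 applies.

a=4, b=3, f(n)=26*n^2.
log_3(4) = 1.262 < 2.
f(n) = Omega(n^(1.262+epsilon)) for some epsilon > 0, so Case 3 is the candidate.
Regularity: a*f(n/b) = 4*26*(n/3)^2 = (4/9)*26*n^2 <= c*f(n) with c = 4/9 < 1. Satisfied.
Case 3: T(n) = Theta(n^2).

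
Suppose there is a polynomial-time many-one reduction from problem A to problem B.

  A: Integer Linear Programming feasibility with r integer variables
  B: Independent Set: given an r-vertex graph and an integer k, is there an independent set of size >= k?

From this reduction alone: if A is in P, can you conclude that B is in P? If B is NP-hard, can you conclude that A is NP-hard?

A poly-time reduction A <=_p B transfers tractability DOWN (B easy => A easy) and hardness UP (A hard => B hard), not the reverse.
From A in P, the reduction alone does NOT give B in P: any problem in P trivially reduces to SAT, yet SAT is not known to be in P.
From B NP-hard, the reduction alone does NOT give A NP-hard: again, easy problems reduce to hard ones.
(Here in fact A is NP-complete and B is NP-complete.)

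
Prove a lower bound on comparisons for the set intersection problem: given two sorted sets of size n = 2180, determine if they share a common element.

For two sorted arrays of size n = 2180, any correct algorithm must examine Omega(n) elements. If fewer are examined, an adversary places a common element in an unexamined gap. A merge-based scan achieves O(n), so the bound is tight.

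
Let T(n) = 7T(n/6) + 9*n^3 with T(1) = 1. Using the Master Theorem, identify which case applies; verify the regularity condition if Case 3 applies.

a=7, b=6, f(n)=9*n^3.
log_6(7) = 1.086 < 3.
f(n) = Omega(n^(1.086+epsilon)) for some epsilon > 0, so Case 3 is the candidate.
Regularity: a*f(n/b) = 7*9*(n/6)^3 = (7/216)*9*n^3 <= c*f(n) with c = 7/216 < 1. Satisfied.
Case 3: T(n) = Theta(n^3).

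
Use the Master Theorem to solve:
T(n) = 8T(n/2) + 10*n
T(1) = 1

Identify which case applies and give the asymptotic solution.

a=8, b=2, f(n)=10*n.
log_2(8) = 3 > 1.
Since f(n) = O(n^1) is polynomially smaller than n^3, Case 1 applies.
T(n) = Theta(n^3).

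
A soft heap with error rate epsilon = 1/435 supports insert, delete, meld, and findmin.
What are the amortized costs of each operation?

Soft heaps (Chazelle) allow up to an epsilon = 1/435 fraction of elements to have corrupted (raised) keys. Insert is O(log(1/epsilon)) = O(log 435) amortized -- the structure maintains heap-ordered binary trees of rank bounded by O(log(1/epsilon)). Meld concatenates root lists: O(1) amortized. Delete and findmin are O(1) amortized.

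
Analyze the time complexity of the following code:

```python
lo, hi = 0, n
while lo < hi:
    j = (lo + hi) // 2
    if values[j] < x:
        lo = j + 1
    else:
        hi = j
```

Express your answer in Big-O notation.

Time complexity: O(log n).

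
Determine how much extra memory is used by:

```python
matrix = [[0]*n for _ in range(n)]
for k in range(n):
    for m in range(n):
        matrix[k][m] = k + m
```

Space complexity: O(n^2).
A 2D structure of size n x n is allocated.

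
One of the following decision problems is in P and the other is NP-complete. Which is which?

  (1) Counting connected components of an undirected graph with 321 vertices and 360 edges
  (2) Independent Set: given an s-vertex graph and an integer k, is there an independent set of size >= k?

(1) is P: BFS/DFS visits each vertex and edge once: O(V+E).
(2) is NP-complete: complement of Clique (with k part of the input).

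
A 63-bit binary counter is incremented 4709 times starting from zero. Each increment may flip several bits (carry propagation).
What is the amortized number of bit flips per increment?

Bit i flips on every 2^i-th increment, so over 4709 increments bit i flips floor(4709/2^i) times. Summing over i: total flips < 2 * 4709. Amortized: < 2 = O(1) per increment.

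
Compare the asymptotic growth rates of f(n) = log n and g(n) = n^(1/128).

g(n) = n^(1/128) grows faster: any positive power of n dominates log n.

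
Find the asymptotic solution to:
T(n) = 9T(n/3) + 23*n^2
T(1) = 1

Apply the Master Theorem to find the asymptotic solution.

a=9, b=3, f(n)=23*n^2. log_3(9) = 2. Case 2: T(n) = O(n^2 log n).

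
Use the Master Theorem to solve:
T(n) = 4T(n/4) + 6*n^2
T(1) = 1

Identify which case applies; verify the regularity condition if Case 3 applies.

a=4, b=4, f(n)=6*n^2.
log_4(4) = 1 < 2.
f(n) = Omega(n^(1+epsilon)) for some epsilon > 0, so Case 3 is the candidate.
Regularity: a*f(n/b) = 4*6*(n/4)^2 = (4/16)*6*n^2 <= c*f(n) with c = 4/16 < 1. Satisfied.
Case 3: T(n) = Theta(n^2).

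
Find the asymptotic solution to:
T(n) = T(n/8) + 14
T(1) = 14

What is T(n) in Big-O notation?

Each step divides n by 8 and adds 14. After log_8(n) steps, T(n) = O(log n).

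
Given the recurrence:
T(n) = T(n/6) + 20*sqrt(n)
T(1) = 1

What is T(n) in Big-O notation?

Each level contributes sqrt(n/6^k). Geometric series with ratio 1/sqrt(6) < 1 sums to O(sqrt(n)).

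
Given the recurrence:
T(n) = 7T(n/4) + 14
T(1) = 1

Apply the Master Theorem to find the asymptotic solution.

a=7, b=4, f(n)=14. log_4(7) = 1.404. Case 1 of Master Theorem: T(n) = O(n^1.404).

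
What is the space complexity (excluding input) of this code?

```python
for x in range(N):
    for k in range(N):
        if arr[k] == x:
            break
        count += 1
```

Space complexity: O(1).
Only a constant amount of auxiliary storage is used; nothing grows with n.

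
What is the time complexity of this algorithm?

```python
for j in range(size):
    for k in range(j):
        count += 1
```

Time complexity: O(n^2).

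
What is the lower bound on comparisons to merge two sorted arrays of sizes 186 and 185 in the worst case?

Adversary: with |186 - 185| <= 1 the inputs can be fully interleaved so that every adjacent pair in the merged output comes from different arrays. Then each of the 370 adjacent pairs must be directly compared, or the algorithm cannot determine their relative order. Standard merge meets this bound.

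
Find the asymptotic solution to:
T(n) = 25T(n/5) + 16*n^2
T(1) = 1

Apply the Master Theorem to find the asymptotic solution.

a=25, b=5, f(n)=16*n^2. log_5(25) = 2. Case 2: T(n) = O(n^2 log n).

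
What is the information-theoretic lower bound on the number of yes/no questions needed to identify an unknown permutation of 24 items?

There are 24! = 620448401733239439360000 permutations. Each yes/no question gives at most 1 bit, so at least ceil(log_2(620448401733239439360000)) = 80 questions are needed.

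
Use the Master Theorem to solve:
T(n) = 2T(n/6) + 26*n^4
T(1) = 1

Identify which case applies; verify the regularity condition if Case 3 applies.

a=2, b=6, f(n)=26*n^4.
log_6(2) = 0.3869 < 4.
f(n) = Omega(n^(0.3869+epsilon)) for some epsilon > 0, so Case 3 is the candidate.
Regularity: a*f(n/b) = 2*26*(n/6)^4 = (2/1296)*26*n^4 <= c*f(n) with c = 2/1296 < 1. Satisfied.
Case 3: T(n) = Theta(n^4).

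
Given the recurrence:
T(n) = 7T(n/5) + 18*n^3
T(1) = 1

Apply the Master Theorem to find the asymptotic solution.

a=7, b=5, f(n)=18*n^3. log_5(7) = 1.209 < 3. Case 3: T(n) = O(n^3).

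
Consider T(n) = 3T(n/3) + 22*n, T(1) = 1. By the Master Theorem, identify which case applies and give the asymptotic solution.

a=3, b=3, f(n)=22*n.
log_3(3) = 1, so n^(log_b(a)) = n.
f(n) = Theta(n), so Case 2 applies.
T(n) = Theta(n log n).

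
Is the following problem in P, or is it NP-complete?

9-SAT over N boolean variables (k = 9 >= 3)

This problem is NP-complete: 3-SAT is NP-complete (Cook-Levin); k-SAT for k>=3 reduces from 3-SAT.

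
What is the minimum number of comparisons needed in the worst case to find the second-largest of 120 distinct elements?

Lower bound: finding the max needs 120-1 comparisons. By the adversary weight-doubling argument, the max must personally win >= ceil(log_2(120)) = 7 comparisons; the 2nd-largest is among those 7 losers, needing 7-1 more comparisons. Total >= 120-1 + 7-1 = 125. A balanced knockout tournament achieves this.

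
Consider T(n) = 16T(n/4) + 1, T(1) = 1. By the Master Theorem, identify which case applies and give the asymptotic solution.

a=16, b=4, f(n)=1.
log_4(16) = 2 > 0.
Since f(n) = O(n^0) is polynomially smaller than n^2, Case 1 applies.
T(n) = Theta(n^2).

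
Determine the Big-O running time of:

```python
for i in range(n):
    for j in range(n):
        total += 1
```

Time complexity: O(n^2).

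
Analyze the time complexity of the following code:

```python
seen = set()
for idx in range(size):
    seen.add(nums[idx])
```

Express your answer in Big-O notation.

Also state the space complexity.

Time complexity: O(n).
Space complexity: O(n).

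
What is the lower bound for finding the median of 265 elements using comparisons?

To find the median of 265 elements, every element must be compared at least once, so the lower bound is Omega(n). The BFPRT algorithm achieves O(n), making this tight.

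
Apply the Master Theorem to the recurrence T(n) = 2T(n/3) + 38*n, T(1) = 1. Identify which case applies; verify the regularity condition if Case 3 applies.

a=2, b=3, f(n)=38*n.
log_3(2) = 0.6309 < 1.
f(n) = Omega(n^(0.6309+epsilon)) for some epsilon > 0, so Case 3 is the candidate.
Regularity: a*f(n/b) = 2*38*(n/3)^1 = (2/3)*38*n^1 <= c*f(n) with c = 2/3 < 1. Satisfied.
Case 3: T(n) = Theta(n).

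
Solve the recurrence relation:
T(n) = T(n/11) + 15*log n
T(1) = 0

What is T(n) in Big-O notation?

Each of the log_11(n) levels adds O(log n). T(n) = O(log^2 n).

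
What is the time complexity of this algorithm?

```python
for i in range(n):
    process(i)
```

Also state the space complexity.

Time complexity: O(n).
Space complexity: O(1).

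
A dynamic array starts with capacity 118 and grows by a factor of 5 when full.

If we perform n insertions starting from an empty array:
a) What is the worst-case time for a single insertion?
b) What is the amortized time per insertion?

(a) Worst-case single insertion: O(n) -- when the array is full at capacity c, the resize copies all c elements, and c can be Theta(n).
(b) Resizes happen at sizes 118, 590, 2950, ... Total copy cost for n insertions: 118 + 590 + ... = O(n) (geometric series with ratio 1/5). Amortized cost per insertion: O(n)/n = O(1).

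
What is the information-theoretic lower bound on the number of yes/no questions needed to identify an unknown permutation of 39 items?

There are 39! = 20397882081197443358640281739902897356800000000 permutations. Each yes/no question gives at most 1 bit, so at least ceil(log_2(20397882081197443358640281739902897356800000000)) = 154 questions are needed.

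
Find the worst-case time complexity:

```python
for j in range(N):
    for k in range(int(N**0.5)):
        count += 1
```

Time complexity: O(n * sqrt(n)).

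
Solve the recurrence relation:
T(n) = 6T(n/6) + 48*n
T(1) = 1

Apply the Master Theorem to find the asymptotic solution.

a=6, b=6, f(n)=48*n. log_6(6) = 1. Case 2: T(n) = O(n log n).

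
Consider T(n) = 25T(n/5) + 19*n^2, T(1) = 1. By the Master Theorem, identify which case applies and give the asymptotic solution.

a=25, b=5, f(n)=19*n^2.
log_5(25) = 2, so n^(log_b(a)) = n^2.
f(n) = Theta(n^2), so Case 2 applies.
T(n) = Theta(n^2 log n).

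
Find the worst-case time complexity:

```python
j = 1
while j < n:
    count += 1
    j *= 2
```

Time complexity: O(log n).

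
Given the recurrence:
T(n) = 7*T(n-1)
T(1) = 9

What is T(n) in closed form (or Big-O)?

Each step multiplies by 7. T(n) = T(1)*7^(n-1) = 9*7^(n-1).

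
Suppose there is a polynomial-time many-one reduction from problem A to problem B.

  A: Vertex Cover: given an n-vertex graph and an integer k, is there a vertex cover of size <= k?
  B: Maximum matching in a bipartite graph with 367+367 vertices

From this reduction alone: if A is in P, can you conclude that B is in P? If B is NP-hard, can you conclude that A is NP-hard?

A poly-time reduction A <=_p B transfers tractability DOWN (B easy => A easy) and hardness UP (A hard => B hard), not the reverse.
From A in P, the reduction alone does NOT give B in P: any problem in P trivially reduces to SAT, yet SAT is not known to be in P.
From B NP-hard, the reduction alone does NOT give A NP-hard: again, easy problems reduce to hard ones.
(Here in fact A is NP-complete and B is in P, so no such reduction is known -- its existence would imply P = NP; the analysis concerns only what the assumed reduction would or would not let you conclude.)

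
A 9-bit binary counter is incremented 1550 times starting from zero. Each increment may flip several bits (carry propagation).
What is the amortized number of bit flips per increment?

Bit i flips on every 2^i-th increment, so over 1550 increments bit i flips floor(1550/2^i) times. Summing over i: total flips < 2 * 1550. Amortized: < 2 = O(1) per increment.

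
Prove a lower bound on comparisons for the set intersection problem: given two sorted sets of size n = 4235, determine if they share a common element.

For two sorted arrays of size n = 4235, any correct algorithm must examine Omega(n) elements. If fewer are examined, an adversary places a common element in an unexamined gap. A merge-based scan achieves O(n), so the bound is tight.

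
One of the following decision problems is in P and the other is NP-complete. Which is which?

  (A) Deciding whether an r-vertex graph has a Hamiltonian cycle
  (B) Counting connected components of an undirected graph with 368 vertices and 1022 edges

(A) is NP-complete: one of Karp's 21 NP-complete problems.
(B) is P: BFS/DFS visits each vertex and edge once: O(V+E).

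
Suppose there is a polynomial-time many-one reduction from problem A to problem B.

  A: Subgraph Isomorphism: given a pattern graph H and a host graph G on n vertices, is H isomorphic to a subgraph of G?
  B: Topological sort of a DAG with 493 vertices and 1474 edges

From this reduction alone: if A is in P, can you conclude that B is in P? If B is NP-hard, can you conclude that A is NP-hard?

A poly-time reduction A <=_p B transfers tractability DOWN (B easy => A easy) and hardness UP (A hard => B hard), not the reverse.
From A in P, the reduction alone does NOT give B in P: any problem in P trivially reduces to SAT, yet SAT is not known to be in P.
From B NP-hard, the reduction alone does NOT give A NP-hard: again, easy problems reduce to hard ones.
(Here in fact A is NP-complete and B is in P, so no such reduction is known -- its existence would imply P = NP; the analysis concerns only what the assumed reduction would or would not let you conclude.)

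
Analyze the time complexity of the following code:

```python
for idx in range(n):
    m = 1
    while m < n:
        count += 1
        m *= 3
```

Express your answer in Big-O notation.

Time complexity: O(n log n).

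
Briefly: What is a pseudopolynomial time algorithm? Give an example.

A pseudopolynomial algorithm runs in time polynomial in the numeric value of the input, but exponential in the input length. The dynamic programming solution for Subset Sum runs in O(n*W) where W is the target sum. This is pseudopolynomial because W can be exponential in the number of bits to represent it.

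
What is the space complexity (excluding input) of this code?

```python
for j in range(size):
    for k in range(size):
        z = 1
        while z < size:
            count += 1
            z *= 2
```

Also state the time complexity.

Space complexity: O(1).
Only a constant amount of auxiliary storage is used; nothing grows with n.
Time complexity: O(n^2 log n).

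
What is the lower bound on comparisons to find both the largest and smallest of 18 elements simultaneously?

Pair elements first (floor(18/2) comparisons), then find max among winners and min among losers. Total: ceil(3*18/2) - 2 = 25 comparisons.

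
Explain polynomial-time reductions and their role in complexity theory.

A poly-time reduction from A to B transforms any instance of A into an instance of B in polynomial time. If A reduces to B and B is in P, then A is in P. If A is NP-hard and A reduces to B, then B is NP-hard. Reductions transfer hardness upward and tractability downward.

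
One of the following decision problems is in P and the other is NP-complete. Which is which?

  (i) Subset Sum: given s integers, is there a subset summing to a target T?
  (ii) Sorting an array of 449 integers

(i) is NP-complete: one of Karp's 21 NP-complete problems.
(ii) is P: merge sort runs in O(n log n).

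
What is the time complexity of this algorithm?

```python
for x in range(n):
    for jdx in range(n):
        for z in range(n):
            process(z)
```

Time complexity: O(n^3).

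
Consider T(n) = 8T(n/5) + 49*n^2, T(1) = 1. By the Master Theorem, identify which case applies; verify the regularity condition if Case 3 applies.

a=8, b=5, f(n)=49*n^2.
log_5(8) = 1.292 < 2.
f(n) = Omega(n^(1.292+epsilon)) for some epsilon > 0, so Case 3 is the candidate.
Regularity: a*f(n/b) = 8*49*(n/5)^2 = (8/25)*49*n^2 <= c*f(n) with c = 8/25 < 1. Satisfied.
Case 3: T(n) = Theta(n^2).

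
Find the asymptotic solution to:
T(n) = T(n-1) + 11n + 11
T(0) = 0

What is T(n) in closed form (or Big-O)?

Dominant term in sum is 11*sum(i, i=1..n) = 11*n*(n+1)/2 = O(n^2).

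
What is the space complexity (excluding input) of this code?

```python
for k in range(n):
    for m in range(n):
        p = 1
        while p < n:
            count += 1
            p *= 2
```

Space complexity: O(1).
Only a constant amount of auxiliary storage is used; nothing grows with n.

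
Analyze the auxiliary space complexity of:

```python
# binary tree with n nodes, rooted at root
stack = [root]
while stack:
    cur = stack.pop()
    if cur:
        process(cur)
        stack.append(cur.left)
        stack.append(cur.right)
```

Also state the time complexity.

Space complexity: O(n).
Auxiliary storage grows linearly with the input size n in the worst case.
Time complexity: O(n).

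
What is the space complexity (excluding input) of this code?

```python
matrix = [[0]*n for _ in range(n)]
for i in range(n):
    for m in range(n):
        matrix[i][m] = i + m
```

Space complexity: O(n^2).
A 2D structure of size n x n is allocated.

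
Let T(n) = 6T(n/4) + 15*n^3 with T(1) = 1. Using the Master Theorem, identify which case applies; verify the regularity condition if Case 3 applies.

a=6, b=4, f(n)=15*n^3.
log_4(6) = 1.292 < 3.
f(n) = Omega(n^(1.292+epsilon)) for some epsilon > 0, so Case 3 is the candidate.
Regularity: a*f(n/b) = 6*15*(n/4)^3 = (6/64)*15*n^3 <= c*f(n) with c = 6/64 < 1. Satisfied.
Case 3: T(n) = Theta(n^3).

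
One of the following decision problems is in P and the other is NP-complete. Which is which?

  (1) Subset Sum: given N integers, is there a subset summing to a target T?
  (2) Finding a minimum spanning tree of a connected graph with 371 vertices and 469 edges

(1) is NP-complete: one of Karp's 21 NP-complete problems.
(2) is P: Kruskal's / Prim's algorithms run in polynomial time.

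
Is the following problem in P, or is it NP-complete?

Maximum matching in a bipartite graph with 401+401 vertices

This problem is in P: Hopcroft-Karp runs in O(E sqrt(V)).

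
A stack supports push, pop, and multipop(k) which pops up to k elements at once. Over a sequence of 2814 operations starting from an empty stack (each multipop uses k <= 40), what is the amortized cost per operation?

Each element is pushed exactly once and popped at most once (whether by pop or as part of a multipop). So the total number of individual pops over the whole sequence is at most the number of pushes, which is at most 2814. Total work <= 2 * 2814, hence O(1) amortized per operation.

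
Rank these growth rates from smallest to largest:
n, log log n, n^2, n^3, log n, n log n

Ordered by growth rate: log log n < log n < n < n log n < n^2 < n^3.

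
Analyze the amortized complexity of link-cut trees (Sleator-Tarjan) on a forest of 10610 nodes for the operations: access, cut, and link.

Link-cut trees represent the forest using splay trees over preferred paths. With potential Phi = sum over nodes of log(size of virtual subtree), each access on 10610 nodes is O(log 10610) = O(log n) amortized by the splay-tree access lemma. Cut and link are O(1) plus one access.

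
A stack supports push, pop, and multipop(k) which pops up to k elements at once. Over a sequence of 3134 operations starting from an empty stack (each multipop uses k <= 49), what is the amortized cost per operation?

Each element is pushed exactly once and popped at most once (whether by pop or as part of a multipop). So the total number of individual pops over the whole sequence is at most the number of pushes, which is at most 3134. Total work <= 2 * 3134, hence O(1) amortized per operation.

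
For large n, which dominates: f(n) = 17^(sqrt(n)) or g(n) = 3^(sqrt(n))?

f(n) = 17^(sqrt(n)) grows faster: ratio is (17/3)^(sqrt(n)) -> infinity since 17/3 > 1.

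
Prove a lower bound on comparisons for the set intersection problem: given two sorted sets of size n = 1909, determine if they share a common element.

For two sorted arrays of size n = 1909, any correct algorithm must examine Omega(n) elements. If fewer are examined, an adversary places a common element in an unexamined gap. A merge-based scan achieves O(n), so the bound is tight.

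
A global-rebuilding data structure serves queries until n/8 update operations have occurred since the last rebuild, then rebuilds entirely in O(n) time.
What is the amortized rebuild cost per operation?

The O(n) rebuild is triggered by n/8 operations, so each contributes O(n)/(n/8) = O(8) = O(1) to the rebuild cost.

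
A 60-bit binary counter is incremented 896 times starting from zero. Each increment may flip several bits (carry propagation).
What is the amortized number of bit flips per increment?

Bit i flips on every 2^i-th increment, so over 896 increments bit i flips floor(896/2^i) times. Summing over i: total flips < 2 * 896. Amortized: < 2 = O(1) per increment.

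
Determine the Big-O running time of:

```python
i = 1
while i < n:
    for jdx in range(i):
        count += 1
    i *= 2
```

Time complexity: O(n).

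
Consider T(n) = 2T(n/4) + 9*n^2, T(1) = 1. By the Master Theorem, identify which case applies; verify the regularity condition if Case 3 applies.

a=2, b=4, f(n)=9*n^2.
log_4(2) = 0.5 < 2.
f(n) = Omega(n^(0.5+epsilon)) for some epsilon > 0, so Case 3 is the candidate.
Regularity: a*f(n/b) = 2*9*(n/4)^2 = (2/16)*9*n^2 <= c*f(n) with c = 2/16 < 1. Satisfied.
Case 3: T(n) = Theta(n^2).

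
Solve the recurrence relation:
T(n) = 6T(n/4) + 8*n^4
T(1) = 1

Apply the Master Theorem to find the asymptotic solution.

a=6, b=4, f(n)=8*n^4. log_4(6) = 1.292 < 4. Case 3: T(n) = O(n^4).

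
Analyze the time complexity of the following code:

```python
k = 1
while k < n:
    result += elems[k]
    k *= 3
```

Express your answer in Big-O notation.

Time complexity: O(log n).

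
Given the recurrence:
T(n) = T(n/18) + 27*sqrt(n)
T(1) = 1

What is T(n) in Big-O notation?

Each level contributes sqrt(n/18^k). Geometric series with ratio 1/sqrt(18) < 1 sums to O(sqrt(n)).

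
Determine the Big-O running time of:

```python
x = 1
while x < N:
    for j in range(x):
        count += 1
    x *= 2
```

Time complexity: O(n).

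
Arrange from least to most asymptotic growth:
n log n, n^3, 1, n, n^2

Ordered by growth rate: 1 < n < n log n < n^2 < n^3.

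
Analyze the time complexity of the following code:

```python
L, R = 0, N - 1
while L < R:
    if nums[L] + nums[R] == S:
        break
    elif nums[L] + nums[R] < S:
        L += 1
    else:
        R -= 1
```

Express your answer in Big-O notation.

Time complexity: O(n).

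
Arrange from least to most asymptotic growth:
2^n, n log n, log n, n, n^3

Ordered by growth rate: log n < n < n log n < n^3 < 2^n.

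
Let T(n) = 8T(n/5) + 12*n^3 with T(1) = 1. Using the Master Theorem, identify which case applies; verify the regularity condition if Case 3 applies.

a=8, b=5, f(n)=12*n^3.
log_5(8) = 1.292 < 3.
f(n) = Omega(n^(1.292+epsilon)) for some epsilon > 0, so Case 3 is the candidate.
Regularity: a*f(n/b) = 8*12*(n/5)^3 = (8/125)*12*n^3 <= c*f(n) with c = 8/125 < 1. Satisfied.
Case 3: T(n) = Theta(n^3).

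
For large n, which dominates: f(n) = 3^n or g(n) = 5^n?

g(n) = 5^n grows faster: (5/3)^n -> infinity since 5/3 > 1.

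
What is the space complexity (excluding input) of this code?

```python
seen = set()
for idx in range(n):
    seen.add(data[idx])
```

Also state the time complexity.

Space complexity: O(n).
Auxiliary storage grows linearly with the input size n in the worst case.
Time complexity: O(n).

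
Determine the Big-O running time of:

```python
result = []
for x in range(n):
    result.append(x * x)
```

Time complexity: O(n).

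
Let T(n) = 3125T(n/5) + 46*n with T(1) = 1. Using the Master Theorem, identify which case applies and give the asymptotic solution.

a=3125, b=5, f(n)=46*n.
log_5(3125) = 5 > 1.
Since f(n) = O(n^1) is polynomially smaller than n^5, Case 1 applies.
T(n) = Theta(n^5).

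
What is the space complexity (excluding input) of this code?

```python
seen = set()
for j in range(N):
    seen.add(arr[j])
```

Space complexity: O(n).
Auxiliary storage grows linearly with the input size n in the worst case.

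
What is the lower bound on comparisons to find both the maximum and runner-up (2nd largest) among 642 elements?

Lower bound: finding the max needs 642-1 comparisons. By an adversary weight-doubling argument, the maximum element must personally win at least ceil(log_2(642)) = 10 comparisons in any correct algorithm. The 2nd largest is among those 10 direct losers, and distinguishing it requires 10-1 more comparisons. Total >= 642-1 + 10-1 = 650. A balanced tournament achieves this bound exactly.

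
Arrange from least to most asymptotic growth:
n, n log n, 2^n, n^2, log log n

Ordered by growth rate: log log n < n < n log n < n^2 < 2^n.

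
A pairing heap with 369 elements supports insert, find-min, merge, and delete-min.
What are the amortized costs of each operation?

Pairing heaps are self-adjusting heap-ordered trees. Insert and merge link two roots: O(1). Find-min reads the root: O(1). Delete-min removes the root, then pairs children in two passes; amortized cost is O(log 369) = O(log n).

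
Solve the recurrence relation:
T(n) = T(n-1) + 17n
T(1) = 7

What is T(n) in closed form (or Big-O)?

Unrolling: T(n) = 7 + 17*(2 + 3 + ... + n) = 7 + 17*(n(n+1)/2 - 1) = O(n^2).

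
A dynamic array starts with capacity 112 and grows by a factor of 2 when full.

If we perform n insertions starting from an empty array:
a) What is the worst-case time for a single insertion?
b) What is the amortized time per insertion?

(a) Worst-case single insertion: O(n) -- when the array is full at capacity c, the resize copies all c elements, and c can be Theta(n).
(b) Resizes happen at sizes 112, 224, 448, ... Total copy cost for n insertions: 112 + 224 + ... = O(n) (geometric series with ratio 1/2). Amortized cost per insertion: O(n)/n = O(1).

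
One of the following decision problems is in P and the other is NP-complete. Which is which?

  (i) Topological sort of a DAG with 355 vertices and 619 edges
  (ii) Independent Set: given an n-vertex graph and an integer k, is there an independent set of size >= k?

(i) is P: DFS-based topological sort runs in O(V+E).
(ii) is NP-complete: complement of Clique (with k part of the input).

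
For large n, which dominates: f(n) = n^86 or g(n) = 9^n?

g(n) = 9^n grows faster: any exponential with base > 1 dominates every polynomial.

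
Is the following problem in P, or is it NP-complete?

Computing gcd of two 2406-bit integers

This problem is in P: the Euclidean algorithm runs in polynomial time in the bit-length.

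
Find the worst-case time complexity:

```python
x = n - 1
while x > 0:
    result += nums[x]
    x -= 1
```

Time complexity: O(n).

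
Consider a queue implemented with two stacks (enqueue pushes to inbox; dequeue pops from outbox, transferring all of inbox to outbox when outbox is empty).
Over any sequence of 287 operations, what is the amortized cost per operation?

Each element is pushed to inbox once, popped once, pushed to outbox once, and popped once: 4 unit operations over its lifetime. Over 287 operations the total work is O(287). Amortized O(1) per enqueue/dequeue.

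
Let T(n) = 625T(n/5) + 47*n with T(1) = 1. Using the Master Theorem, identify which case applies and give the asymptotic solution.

a=625, b=5, f(n)=47*n.
log_5(625) = 4 > 1.
Since f(n) = O(n^1) is polynomially smaller than n^4, Case 1 applies.
T(n) = Theta(n^4).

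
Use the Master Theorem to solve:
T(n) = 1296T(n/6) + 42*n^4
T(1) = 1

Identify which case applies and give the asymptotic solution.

a=1296, b=6, f(n)=42*n^4.
log_6(1296) = 4, so n^(log_b(a)) = n^4.
f(n) = Theta(n^4), so Case 2 applies.
T(n) = Theta(n^4 log n).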